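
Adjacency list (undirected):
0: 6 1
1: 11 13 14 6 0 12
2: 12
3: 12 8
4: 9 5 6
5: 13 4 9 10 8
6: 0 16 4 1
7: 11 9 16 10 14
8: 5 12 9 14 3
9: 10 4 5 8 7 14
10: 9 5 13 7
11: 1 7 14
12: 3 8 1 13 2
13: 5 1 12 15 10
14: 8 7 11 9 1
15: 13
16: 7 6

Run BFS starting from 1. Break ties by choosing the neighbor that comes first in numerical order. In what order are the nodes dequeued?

1, 0, 6, 11, 12, 13, 14, 4, 16, 7, 2, 3, 8, 5, 10, 15, 9

Visit 1; enqueue 0, 6, 11, 12, 13, 14 → queue [0, 6, 11, 12, 13, 14]
Visit 0 → queue [6, 11, 12, 13, 14]
Visit 6; enqueue 4, 16 → queue [11, 12, 13, 14, 4, 16]
Visit 11; enqueue 7 → queue [12, 13, 14, 4, 16, 7]
Visit 12; enqueue 2, 3, 8 → queue [13, 14, 4, 16, 7, 2, 3, 8]
Visit 13; enqueue 5, 10, 15 → queue [14, 4, 16, 7, 2, 3, 8, 5, 10, 15]
Visit 14; enqueue 9 → queue [4, 16, 7, 2, 3, 8, 5, 10, 15, 9]
Visit 4 → queue [16, 7, 2, 3, 8, 5, 10, 15, 9]
Visit 16 → queue [7, 2, 3, 8, 5, 10, 15, 9]
Visit 7 → queue [2, 3, 8, 5, 10, 15, 9]
Visit 2 → queue [3, 8, 5, 10, 15, 9]
Visit 3 → queue [8, 5, 10, 15, 9]
Visit 8 → queue [5, 10, 15, 9]
Visit 5 → queue [10, 15, 9]
Visit 10 → queue [15, 9]
Visit 15 → queue [9]
Visit 9 → queue []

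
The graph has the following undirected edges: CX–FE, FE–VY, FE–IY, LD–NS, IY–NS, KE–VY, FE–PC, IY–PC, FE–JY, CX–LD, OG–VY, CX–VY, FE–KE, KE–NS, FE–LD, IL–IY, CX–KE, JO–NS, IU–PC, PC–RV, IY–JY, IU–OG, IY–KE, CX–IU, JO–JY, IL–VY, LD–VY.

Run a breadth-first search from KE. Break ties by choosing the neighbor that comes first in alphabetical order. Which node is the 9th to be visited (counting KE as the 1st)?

JY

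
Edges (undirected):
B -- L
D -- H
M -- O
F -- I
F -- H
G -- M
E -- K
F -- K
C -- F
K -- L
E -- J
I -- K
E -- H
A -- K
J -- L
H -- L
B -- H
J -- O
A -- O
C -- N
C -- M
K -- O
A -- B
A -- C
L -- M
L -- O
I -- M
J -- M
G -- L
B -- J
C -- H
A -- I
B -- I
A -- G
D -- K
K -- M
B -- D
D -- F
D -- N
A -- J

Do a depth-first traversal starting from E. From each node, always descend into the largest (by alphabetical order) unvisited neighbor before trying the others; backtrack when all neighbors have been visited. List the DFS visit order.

E -> K -> O -> M -> L -> J -> B -> I -> F -> H -> D -> N -> C -> A -> G

Visit E
E → K
K → O
O → M
M → L
L → J
J → B
B → I
I → F
F → H
H → D
D → N
N → C
C → A
A → G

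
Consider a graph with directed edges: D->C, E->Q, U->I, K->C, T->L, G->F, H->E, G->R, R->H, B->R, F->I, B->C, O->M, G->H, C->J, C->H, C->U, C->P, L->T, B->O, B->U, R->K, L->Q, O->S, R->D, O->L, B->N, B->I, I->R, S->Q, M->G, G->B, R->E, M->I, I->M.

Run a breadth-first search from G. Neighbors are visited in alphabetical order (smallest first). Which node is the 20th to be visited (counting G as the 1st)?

Visit G; enqueue B, F, H, R → queue [B, F, H, R]
Visit B; enqueue C, I, N, O, U → queue [F, H, R, C, I, N, O, U]
Visit F → queue [H, R, C, I, N, O, U]
Visit H; enqueue E → queue [R, C, I, N, O, U, E]
Visit R; enqueue D, K → queue [C, I, N, O, U, E, D, K]
Visit C; enqueue J, P → queue [I, N, O, U, E, D, K, J, P]
Visit I; enqueue M → queue [N, O, U, E, D, K, J, P, M]
Visit N → queue [O, U, E, D, K, J, P, M]
Visit O; enqueue L, S → queue [U, E, D, K, J, P, M, L, S]
Visit U → queue [E, D, K, J, P, M, L, S]
Visit E; enqueue Q → queue [D, K, J, P, M, L, S, Q]
Visit D → queue [K, J, P, M, L, S, Q]
Visit K → queue [J, P, M, L, S, Q]
Visit J → queue [P, M, L, S, Q]
Visit P → queue [M, L, S, Q]
Visit M → queue [L, S, Q]
Visit L; enqueue T → queue [S, Q, T]
Visit S → queue [Q, T]
Visit Q → queue [T]
Visit T → queue []

Visit order: G, B, F, H, R, C, I, N, O, U, E, D, K, J, P, M, L, S, Q, T

T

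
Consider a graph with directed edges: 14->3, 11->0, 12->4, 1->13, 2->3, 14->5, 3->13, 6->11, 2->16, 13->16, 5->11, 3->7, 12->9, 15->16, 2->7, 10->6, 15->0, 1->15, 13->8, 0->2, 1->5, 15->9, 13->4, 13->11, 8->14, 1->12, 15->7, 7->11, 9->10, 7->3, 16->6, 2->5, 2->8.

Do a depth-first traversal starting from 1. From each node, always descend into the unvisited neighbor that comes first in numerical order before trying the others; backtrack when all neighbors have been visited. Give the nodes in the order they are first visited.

Visit 1
1 → 5
5 → 11
11 → 0
0 → 2
2 → 3
3 → 7
3 → 13
13 → 4
13 → 8
8 → 14
13 → 16
16 → 6
1 → 12
12 → 9
9 → 10
1 → 15

1, 5, 11, 0, 2, 3, 7, 13, 4, 8, 14, 16, 6, 12, 9, 10, 15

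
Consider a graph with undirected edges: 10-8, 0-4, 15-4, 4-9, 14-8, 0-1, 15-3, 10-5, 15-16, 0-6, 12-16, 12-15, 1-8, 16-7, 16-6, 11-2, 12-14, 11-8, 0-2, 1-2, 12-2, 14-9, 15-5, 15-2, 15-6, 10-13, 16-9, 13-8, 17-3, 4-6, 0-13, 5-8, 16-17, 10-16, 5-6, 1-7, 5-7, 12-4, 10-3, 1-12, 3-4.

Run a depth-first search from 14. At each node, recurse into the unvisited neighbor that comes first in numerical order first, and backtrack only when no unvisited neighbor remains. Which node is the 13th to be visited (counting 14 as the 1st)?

15

Visit 14
14 → 8
8 → 1
1 → 0
0 → 2
2 → 11
2 → 12
12 → 4
4 → 3
3 → 10
10 → 5
5 → 6
6 → 15
15 → 16
16 → 7
16 → 9
16 → 17
10 → 13

Visit order: 14, 8, 1, 0, 2, 11, 12, 4, 3, 10, 5, 6, 15, 16, 7, 9, 17, 13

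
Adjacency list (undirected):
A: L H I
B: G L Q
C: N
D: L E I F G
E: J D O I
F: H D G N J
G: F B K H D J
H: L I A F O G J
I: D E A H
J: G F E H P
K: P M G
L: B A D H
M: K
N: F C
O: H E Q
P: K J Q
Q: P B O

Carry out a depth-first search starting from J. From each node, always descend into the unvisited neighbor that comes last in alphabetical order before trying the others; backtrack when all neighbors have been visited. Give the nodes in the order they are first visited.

J P Q O H L D I E A G K M F N C B

Visit J
J → P
P → Q
Q → O
O → H
H → L
L → D
D → I
I → E
I → A
D → G
G → K
K → M
G → F
F → N
N → C
G → B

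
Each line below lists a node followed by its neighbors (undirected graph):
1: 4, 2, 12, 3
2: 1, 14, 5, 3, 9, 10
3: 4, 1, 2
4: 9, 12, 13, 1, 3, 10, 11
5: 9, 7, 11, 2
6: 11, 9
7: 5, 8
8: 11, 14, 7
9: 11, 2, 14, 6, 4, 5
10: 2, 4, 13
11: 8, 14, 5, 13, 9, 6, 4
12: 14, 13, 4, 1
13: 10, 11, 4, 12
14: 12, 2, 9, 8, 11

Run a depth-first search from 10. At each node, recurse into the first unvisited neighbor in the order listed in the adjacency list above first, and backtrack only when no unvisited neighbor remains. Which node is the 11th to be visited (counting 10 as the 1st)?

7

Visit 10
10 → 2
2 → 1
1 → 4
4 → 9
9 → 11
11 → 8
8 → 14
14 → 12
12 → 13
8 → 7
7 → 5
11 → 6
4 → 3

Visit order: 10, 2, 1, 4, 9, 11, 8, 14, 12, 13, 7, 5, 6, 3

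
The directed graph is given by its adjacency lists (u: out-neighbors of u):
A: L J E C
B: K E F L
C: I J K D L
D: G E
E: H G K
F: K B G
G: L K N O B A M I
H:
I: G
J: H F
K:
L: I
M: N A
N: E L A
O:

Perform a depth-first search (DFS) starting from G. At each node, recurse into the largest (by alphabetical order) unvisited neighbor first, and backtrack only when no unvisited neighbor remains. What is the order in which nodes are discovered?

G → O → N → L → I → E → K → H → A → J → F → B → C → D → M

Visit G
G → O
G → N
N → L
L → I
N → E
E → K
E → H
N → A
A → J
J → F
F → B
A → C
C → D
G → M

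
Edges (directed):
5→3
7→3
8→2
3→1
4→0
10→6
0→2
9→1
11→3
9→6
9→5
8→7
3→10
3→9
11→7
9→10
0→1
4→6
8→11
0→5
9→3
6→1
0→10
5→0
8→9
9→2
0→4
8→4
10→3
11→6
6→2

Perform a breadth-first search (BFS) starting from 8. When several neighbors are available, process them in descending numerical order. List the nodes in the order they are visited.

Visit 8; enqueue 11, 9, 7, 4, 2 → queue [11, 9, 7, 4, 2]
Visit 11; enqueue 6, 3 → queue [9, 7, 4, 2, 6, 3]
Visit 9; enqueue 10, 5, 1 → queue [7, 4, 2, 6, 3, 10, 5, 1]
Visit 7 → queue [4, 2, 6, 3, 10, 5, 1]
Visit 4; enqueue 0 → queue [2, 6, 3, 10, 5, 1, 0]
Visit 2 → queue [6, 3, 10, 5, 1, 0]
Visit 6 → queue [3, 10, 5, 1, 0]
Visit 3 → queue [10, 5, 1, 0]
Visit 10 → queue [5, 1, 0]
Visit 5 → queue [1, 0]
Visit 1 → queue [0]
Visit 0 → queue []

8, 11, 9, 7, 4, 2, 6, 3, 10, 5, 1, 0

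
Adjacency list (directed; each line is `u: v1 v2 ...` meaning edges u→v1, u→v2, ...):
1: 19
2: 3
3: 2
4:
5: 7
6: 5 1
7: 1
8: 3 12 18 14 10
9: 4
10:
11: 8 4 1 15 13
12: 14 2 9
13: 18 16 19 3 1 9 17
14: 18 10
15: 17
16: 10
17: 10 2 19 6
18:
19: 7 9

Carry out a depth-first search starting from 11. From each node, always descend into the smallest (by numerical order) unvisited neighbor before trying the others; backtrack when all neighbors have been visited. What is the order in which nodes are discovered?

11 -> 1 -> 19 -> 7 -> 9 -> 4 -> 8 -> 3 -> 2 -> 10 -> 12 -> 14 -> 18 -> 13 -> 16 -> 17 -> 6 -> 5 -> 15

Visit 11
11 → 1
1 → 19
19 → 7
19 → 9
9 → 4
11 → 8
8 → 3
3 → 2
8 → 10
8 → 12
12 → 14
14 → 18
11 → 13
13 → 16
13 → 17
17 → 6
6 → 5
11 → 15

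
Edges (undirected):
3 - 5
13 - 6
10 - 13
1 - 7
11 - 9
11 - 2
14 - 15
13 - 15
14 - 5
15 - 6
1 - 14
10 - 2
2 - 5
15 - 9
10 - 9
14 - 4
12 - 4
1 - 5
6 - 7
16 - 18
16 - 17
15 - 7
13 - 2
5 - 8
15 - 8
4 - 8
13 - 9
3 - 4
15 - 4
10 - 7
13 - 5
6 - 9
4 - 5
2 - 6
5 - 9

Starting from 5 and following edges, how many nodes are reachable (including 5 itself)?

15

BFS from 5 visits: 5, 1, 2, 3, 4, 8, 9, 13, 14, 7, 6, 10, 11, 12, 15
Reachable nodes: 15 of 18 total.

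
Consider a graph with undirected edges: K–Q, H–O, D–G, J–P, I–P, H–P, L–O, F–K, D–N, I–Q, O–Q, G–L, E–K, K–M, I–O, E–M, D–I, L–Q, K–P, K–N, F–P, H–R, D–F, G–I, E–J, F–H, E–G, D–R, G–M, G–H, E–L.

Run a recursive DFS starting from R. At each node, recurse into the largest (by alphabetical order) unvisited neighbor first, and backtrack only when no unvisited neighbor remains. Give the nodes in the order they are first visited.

R, H, P, K, Q, O, L, G, M, E, J, I, D, N, F

Visit R
R → H
H → P
P → K
K → Q
Q → O
O → L
L → G
G → M
M → E
E → J
G → I
I → D
D → N
D → F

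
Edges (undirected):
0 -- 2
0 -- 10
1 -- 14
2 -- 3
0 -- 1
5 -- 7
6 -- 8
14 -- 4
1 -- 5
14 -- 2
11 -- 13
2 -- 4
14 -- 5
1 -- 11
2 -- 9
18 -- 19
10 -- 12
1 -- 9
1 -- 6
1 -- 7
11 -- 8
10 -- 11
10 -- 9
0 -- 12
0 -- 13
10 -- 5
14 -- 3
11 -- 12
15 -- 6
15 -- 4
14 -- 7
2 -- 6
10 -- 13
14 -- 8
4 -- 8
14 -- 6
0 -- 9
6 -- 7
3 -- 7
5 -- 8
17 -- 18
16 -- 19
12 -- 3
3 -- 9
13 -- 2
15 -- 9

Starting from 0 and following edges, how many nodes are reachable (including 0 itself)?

16

BFS from 0 visits: 0, 1, 2, 9, 10, 12, 13, 5, 6, 7, 11, 14, 3, 4, 15, 8
Reachable nodes: 16 of 20 total.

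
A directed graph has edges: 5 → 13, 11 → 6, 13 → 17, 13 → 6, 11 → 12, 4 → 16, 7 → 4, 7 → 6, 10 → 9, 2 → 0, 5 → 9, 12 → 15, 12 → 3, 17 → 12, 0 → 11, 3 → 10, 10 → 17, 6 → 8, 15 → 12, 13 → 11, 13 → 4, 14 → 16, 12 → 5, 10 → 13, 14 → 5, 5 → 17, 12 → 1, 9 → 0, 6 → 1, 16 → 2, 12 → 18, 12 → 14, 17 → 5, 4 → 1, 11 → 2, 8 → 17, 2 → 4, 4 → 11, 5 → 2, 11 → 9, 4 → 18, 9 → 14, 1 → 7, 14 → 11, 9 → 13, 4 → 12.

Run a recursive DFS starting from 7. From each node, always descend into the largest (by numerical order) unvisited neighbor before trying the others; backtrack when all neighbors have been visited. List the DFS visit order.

Visit 7
7 → 6
6 → 8
8 → 17
17 → 12
12 → 18
12 → 15
12 → 14
14 → 16
16 → 2
2 → 4
4 → 11
11 → 9
9 → 13
9 → 0
4 → 1
14 → 5
12 → 3
3 → 10

7, 6, 8, 17, 12, 18, 15, 14, 16, 2, 4, 11, 9, 13, 0, 1, 5, 3, 10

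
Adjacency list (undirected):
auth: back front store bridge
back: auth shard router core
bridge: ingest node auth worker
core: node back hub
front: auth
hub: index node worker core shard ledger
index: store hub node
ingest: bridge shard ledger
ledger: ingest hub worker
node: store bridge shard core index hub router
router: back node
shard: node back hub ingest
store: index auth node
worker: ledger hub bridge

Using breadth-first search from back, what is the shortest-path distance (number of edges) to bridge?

2

Level 0: back
Level 1: auth, core, router, shard
Level 2: bridge, front, hub, ingest, node, store
Level 3: index, ledger, worker
bridge first appears at level 2.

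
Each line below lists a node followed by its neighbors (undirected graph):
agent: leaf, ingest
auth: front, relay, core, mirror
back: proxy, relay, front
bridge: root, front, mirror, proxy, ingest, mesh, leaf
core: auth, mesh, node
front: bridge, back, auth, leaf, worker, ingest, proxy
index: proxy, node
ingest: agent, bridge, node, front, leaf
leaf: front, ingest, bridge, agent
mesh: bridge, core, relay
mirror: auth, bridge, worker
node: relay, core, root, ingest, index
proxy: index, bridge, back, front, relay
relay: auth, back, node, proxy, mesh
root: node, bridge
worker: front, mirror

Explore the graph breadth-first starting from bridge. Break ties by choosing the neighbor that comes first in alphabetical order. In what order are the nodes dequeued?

Visit bridge; enqueue front, ingest, leaf, mesh, mirror, proxy, root → queue [front, ingest, leaf, mesh, mirror, proxy, root]
Visit front; enqueue auth, back, worker → queue [ingest, leaf, mesh, mirror, proxy, root, auth, back, worker]
Visit ingest; enqueue agent, node → queue [leaf, mesh, mirror, proxy, root, auth, back, worker, agent, node]
Visit leaf → queue [mesh, mirror, proxy, root, auth, back, worker, agent, node]
Visit mesh; enqueue core, relay → queue [mirror, proxy, root, auth, back, worker, agent, node, core, relay]
Visit mirror → queue [proxy, root, auth, back, worker, agent, node, core, relay]
Visit proxy; enqueue index → queue [root, auth, back, worker, agent, node, core, relay, index]
Visit root → queue [auth, back, worker, agent, node, core, relay, index]
Visit auth → queue [back, worker, agent, node, core, relay, index]
Visit back → queue [worker, agent, node, core, relay, index]
Visit worker → queue [agent, node, core, relay, index]
Visit agent → queue [node, core, relay, index]
Visit node → queue [core, relay, index]
Visit core → queue [relay, index]
Visit relay → queue [index]
Visit index → queue []

bridge -> front -> ingest -> leaf -> mesh -> mirror -> proxy -> root -> auth -> back -> worker -> agent -> node -> core -> relay -> index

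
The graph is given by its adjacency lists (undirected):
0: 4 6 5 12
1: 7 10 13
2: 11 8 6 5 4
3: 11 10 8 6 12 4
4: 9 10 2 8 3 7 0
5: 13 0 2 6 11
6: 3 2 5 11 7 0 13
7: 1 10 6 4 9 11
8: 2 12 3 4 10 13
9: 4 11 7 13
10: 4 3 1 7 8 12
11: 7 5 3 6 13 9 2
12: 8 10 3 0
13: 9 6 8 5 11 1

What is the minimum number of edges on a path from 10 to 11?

2

Level 0: 10
Level 1: 1, 3, 4, 7, 8, 12
Level 2: 0, 2, 6, 9, 11, 13
Level 3: 5
11 first appears at level 2.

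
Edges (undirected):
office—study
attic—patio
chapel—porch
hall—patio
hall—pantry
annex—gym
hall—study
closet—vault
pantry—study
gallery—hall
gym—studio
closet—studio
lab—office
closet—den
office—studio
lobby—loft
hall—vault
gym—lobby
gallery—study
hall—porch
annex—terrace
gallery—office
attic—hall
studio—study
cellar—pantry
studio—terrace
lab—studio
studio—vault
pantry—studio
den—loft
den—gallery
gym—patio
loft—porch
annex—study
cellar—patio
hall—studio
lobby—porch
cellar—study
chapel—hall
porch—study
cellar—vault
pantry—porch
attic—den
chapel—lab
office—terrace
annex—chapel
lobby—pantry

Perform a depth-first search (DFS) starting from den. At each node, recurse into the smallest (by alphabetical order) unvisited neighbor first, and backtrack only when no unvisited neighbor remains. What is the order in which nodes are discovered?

den -> attic -> hall -> chapel -> annex -> gym -> lobby -> loft -> porch -> pantry -> cellar -> patio -> study -> gallery -> office -> lab -> studio -> closet -> vault -> terrace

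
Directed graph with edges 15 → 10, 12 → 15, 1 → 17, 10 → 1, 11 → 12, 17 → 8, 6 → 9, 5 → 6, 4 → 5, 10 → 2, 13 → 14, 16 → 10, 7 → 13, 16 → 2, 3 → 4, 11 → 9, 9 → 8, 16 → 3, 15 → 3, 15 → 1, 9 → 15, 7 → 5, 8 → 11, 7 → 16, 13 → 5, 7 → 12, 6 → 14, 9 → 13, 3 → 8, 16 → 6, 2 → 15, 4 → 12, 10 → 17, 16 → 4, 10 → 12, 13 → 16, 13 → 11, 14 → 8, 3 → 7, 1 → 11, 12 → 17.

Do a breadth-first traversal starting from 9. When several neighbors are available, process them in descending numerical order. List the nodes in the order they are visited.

9 15 13 8 10 3 1 16 14 11 5 17 12 2 7 4 6

Visit 9; enqueue 15, 13, 8 → queue [15, 13, 8]
Visit 15; enqueue 10, 3, 1 → queue [13, 8, 10, 3, 1]
Visit 13; enqueue 16, 14, 11, 5 → queue [8, 10, 3, 1, 16, 14, 11, 5]
Visit 8 → queue [10, 3, 1, 16, 14, 11, 5]
Visit 10; enqueue 17, 12, 2 → queue [3, 1, 16, 14, 11, 5, 17, 12, 2]
Visit 3; enqueue 7, 4 → queue [1, 16, 14, 11, 5, 17, 12, 2, 7, 4]
Visit 1 → queue [16, 14, 11, 5, 17, 12, 2, 7, 4]
Visit 16; enqueue 6 → queue [14, 11, 5, 17, 12, 2, 7, 4, 6]
Visit 14 → queue [11, 5, 17, 12, 2, 7, 4, 6]
Visit 11 → queue [5, 17, 12, 2, 7, 4, 6]
Visit 5 → queue [17, 12, 2, 7, 4, 6]
Visit 17 → queue [12, 2, 7, 4, 6]
Visit 12 → queue [2, 7, 4, 6]
Visit 2 → queue [7, 4, 6]
Visit 7 → queue [4, 6]
Visit 4 → queue [6]
Visit 6 → queue []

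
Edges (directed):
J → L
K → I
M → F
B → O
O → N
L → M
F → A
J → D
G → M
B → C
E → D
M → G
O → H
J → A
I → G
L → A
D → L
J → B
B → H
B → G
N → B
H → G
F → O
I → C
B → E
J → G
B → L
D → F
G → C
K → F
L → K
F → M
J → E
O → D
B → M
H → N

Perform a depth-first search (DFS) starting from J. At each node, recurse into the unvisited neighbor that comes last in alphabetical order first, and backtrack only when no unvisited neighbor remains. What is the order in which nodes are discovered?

J -> L -> M -> G -> C -> F -> O -> N -> B -> H -> E -> D -> A -> K -> I

Visit J
J → L
L → M
M → G
G → C
M → F
F → O
O → N
N → B
B → H
B → E
E → D
F → A
L → K
K → I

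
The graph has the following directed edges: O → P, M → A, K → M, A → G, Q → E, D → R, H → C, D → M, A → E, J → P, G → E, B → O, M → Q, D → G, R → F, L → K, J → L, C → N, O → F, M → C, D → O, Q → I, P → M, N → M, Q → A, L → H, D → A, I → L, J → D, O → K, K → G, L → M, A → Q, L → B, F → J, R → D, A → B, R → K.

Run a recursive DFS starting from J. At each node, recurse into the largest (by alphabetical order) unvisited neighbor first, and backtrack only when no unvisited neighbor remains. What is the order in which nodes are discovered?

J -> P -> M -> Q -> I -> L -> K -> G -> E -> H -> C -> N -> B -> O -> F -> A -> D -> R

Visit J
J → P
P → M
M → Q
Q → I
I → L
L → K
K → G
G → E
L → H
H → C
C → N
L → B
B → O
O → F
Q → A
J → D
D → R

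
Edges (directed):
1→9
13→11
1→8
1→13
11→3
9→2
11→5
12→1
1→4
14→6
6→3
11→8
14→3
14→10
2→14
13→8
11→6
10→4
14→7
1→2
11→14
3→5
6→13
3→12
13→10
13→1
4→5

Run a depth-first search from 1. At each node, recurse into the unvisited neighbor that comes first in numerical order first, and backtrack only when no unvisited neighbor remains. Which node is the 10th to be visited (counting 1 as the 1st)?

10

Visit 1
1 → 2
2 → 14
14 → 3
3 → 5
3 → 12
14 → 6
6 → 13
13 → 8
13 → 10
10 → 4
13 → 11
14 → 7
1 → 9

Visit order: 1, 2, 14, 3, 5, 12, 6, 13, 8, 10, 4, 11, 7, 9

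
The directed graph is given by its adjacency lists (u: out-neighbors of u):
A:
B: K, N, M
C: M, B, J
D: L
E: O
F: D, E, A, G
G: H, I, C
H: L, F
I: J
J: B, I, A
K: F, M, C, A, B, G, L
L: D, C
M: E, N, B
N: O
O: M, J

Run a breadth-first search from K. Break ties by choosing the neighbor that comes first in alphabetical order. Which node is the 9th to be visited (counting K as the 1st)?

N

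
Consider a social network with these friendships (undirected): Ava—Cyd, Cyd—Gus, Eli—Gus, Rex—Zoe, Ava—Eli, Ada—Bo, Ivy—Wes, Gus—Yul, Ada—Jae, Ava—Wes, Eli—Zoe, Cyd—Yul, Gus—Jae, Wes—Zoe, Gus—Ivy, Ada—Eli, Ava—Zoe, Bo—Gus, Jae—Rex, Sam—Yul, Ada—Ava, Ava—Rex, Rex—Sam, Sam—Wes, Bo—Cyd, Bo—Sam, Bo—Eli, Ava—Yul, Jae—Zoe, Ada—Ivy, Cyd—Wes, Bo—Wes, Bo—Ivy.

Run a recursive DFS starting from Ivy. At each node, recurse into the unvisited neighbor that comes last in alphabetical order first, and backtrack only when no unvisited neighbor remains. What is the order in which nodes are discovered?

Visit Ivy
Ivy → Wes
Wes → Zoe
Zoe → Rex
Rex → Sam
Sam → Yul
Yul → Gus
Gus → Jae
Jae → Ada
Ada → Eli
Eli → Bo
Bo → Cyd
Cyd → Ava

Ivy Wes Zoe Rex Sam Yul Gus Jae Ada Eli Bo Cyd Ava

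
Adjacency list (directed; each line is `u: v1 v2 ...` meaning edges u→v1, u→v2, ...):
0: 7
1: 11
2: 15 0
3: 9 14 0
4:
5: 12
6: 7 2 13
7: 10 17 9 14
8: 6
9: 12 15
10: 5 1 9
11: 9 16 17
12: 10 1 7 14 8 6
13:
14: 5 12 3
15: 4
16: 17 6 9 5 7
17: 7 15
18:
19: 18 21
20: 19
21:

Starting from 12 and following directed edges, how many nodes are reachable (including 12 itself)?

BFS from 12 visits: 12, 1, 6, 7, 8, 10, 14, 11, 2, 13, 9, 17, 5, 3, 16, 0, 15, 4
Reachable nodes: 18 of 22 total.

18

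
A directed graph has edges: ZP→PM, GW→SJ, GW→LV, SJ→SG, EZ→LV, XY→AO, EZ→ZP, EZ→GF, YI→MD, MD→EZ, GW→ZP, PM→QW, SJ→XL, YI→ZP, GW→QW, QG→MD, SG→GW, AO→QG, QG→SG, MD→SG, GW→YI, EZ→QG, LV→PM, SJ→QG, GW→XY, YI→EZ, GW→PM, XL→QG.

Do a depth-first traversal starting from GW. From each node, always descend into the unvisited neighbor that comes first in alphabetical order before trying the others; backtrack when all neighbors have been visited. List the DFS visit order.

GW → LV → PM → QW → SJ → QG → MD → EZ → GF → ZP → SG → XL → XY → AO → YI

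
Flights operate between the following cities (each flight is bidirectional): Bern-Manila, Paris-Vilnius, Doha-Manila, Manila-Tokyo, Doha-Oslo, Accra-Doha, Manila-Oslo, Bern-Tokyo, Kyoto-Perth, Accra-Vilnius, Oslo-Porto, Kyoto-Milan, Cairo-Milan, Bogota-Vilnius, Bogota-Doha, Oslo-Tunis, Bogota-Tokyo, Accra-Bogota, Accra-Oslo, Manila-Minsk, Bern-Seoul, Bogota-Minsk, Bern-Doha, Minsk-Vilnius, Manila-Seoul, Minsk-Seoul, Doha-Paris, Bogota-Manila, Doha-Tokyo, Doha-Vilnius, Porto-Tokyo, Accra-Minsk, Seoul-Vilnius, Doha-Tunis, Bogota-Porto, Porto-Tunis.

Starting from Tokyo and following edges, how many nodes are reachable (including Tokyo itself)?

13

BFS from Tokyo visits: Tokyo, Bern, Bogota, Doha, Manila, Porto, Seoul, Accra, Minsk, Vilnius, Oslo, Paris, Tunis
Reachable nodes: 13 of 17 total.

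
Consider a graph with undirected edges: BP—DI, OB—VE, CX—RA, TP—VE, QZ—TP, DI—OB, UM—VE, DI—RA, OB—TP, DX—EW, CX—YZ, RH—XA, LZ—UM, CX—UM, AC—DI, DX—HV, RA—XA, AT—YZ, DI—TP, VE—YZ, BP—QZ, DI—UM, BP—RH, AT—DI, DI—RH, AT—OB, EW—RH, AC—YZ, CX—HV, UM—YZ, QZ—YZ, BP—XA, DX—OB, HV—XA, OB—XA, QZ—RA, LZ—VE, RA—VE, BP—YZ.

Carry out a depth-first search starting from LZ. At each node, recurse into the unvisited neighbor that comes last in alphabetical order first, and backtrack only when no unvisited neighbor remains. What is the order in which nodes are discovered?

LZ, VE, YZ, UM, DI, TP, QZ, RA, XA, RH, EW, DX, OB, AT, HV, CX, BP, AC

Visit LZ
LZ → VE
VE → YZ
YZ → UM
UM → DI
DI → TP
TP → QZ
QZ → RA
RA → XA
XA → RH
RH → EW
EW → DX
DX → OB
OB → AT
DX → HV
HV → CX
RH → BP
DI → AC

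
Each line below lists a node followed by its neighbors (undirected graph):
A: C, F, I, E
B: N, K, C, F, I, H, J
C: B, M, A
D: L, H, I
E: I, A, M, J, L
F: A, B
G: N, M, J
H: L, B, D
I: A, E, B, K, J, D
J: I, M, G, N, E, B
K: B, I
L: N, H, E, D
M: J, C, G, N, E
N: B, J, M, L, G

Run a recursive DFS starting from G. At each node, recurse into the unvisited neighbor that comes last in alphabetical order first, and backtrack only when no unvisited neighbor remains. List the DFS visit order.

Visit G
G → N
N → M
M → J
J → I
I → K
K → B
B → H
H → L
L → E
E → A
A → F
A → C
L → D

G, N, M, J, I, K, B, H, L, E, A, F, C, D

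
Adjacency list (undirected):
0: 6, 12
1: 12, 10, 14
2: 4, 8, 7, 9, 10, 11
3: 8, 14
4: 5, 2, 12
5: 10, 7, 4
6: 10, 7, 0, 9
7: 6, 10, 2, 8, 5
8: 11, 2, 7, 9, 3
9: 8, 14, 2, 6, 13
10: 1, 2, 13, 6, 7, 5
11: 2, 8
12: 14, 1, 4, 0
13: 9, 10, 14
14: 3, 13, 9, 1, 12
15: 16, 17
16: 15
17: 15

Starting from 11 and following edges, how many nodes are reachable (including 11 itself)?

15

BFS from 11 visits: 11, 2, 8, 4, 7, 9, 10, 3, 5, 12, 6, 14, 13, 1, 0
Reachable nodes: 15 of 18 total.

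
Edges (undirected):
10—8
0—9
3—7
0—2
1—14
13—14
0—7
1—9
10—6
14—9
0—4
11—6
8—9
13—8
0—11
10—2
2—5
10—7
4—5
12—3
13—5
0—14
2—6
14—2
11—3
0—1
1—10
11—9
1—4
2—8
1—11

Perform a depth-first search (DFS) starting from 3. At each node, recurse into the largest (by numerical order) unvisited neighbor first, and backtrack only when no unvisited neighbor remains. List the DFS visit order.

Visit 3
3 → 12
3 → 11
11 → 9
9 → 14
14 → 13
13 → 8
8 → 10
10 → 7
7 → 0
0 → 4
4 → 5
5 → 2
2 → 6
4 → 1

3 → 12 → 11 → 9 → 14 → 13 → 8 → 10 → 7 → 0 → 4 → 5 → 2 → 6 → 1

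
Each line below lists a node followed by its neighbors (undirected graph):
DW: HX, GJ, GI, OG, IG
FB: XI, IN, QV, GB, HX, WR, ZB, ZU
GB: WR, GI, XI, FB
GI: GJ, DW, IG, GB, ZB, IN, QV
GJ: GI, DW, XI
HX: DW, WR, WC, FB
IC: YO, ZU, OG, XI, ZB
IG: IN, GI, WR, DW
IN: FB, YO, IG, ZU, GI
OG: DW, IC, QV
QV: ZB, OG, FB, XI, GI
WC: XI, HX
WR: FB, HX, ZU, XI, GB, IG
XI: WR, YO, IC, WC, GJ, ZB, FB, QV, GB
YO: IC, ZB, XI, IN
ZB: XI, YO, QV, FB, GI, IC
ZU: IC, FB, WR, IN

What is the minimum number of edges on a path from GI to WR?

Level 0: GI
Level 1: DW, GB, GJ, IG, IN, QV, ZB
Level 2: FB, HX, IC, OG, WR, XI, YO, ZU
Level 3: WC
WR first appears at level 2.

2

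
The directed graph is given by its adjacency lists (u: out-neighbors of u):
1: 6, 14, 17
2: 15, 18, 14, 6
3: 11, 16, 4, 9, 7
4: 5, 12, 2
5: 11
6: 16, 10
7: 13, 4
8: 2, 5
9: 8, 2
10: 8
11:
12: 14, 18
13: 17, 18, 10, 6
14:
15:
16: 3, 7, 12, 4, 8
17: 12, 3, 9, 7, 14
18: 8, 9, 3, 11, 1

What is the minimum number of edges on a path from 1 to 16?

Level 0: 1
Level 1: 6, 14, 17
Level 2: 3, 7, 9, 10, 12, 16
Level 3: 2, 4, 8, 11, 13, 18
Level 4: 5, 15
16 first appears at level 2.

2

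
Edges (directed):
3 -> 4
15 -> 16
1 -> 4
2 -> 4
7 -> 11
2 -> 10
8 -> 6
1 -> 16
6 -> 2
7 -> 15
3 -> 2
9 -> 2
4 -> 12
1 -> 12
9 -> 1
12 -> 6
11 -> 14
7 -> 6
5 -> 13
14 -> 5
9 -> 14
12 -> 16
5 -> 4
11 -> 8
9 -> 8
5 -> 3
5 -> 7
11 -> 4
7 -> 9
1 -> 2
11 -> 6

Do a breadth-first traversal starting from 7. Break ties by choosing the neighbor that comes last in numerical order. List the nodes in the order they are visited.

Visit 7; enqueue 15, 11, 9, 6 → queue [15, 11, 9, 6]
Visit 15; enqueue 16 → queue [11, 9, 6, 16]
Visit 11; enqueue 14, 8, 4 → queue [9, 6, 16, 14, 8, 4]
Visit 9; enqueue 2, 1 → queue [6, 16, 14, 8, 4, 2, 1]
Visit 6 → queue [16, 14, 8, 4, 2, 1]
Visit 16 → queue [14, 8, 4, 2, 1]
Visit 14; enqueue 5 → queue [8, 4, 2, 1, 5]
Visit 8 → queue [4, 2, 1, 5]
Visit 4; enqueue 12 → queue [2, 1, 5, 12]
Visit 2; enqueue 10 → queue [1, 5, 12, 10]
Visit 1 → queue [5, 12, 10]
Visit 5; enqueue 13, 3 → queue [12, 10, 13, 3]
Visit 12 → queue [10, 13, 3]
Visit 10 → queue [13, 3]
Visit 13 → queue [3]
Visit 3 → queue []

7 15 11 9 6 16 14 8 4 2 1 5 12 10 13 3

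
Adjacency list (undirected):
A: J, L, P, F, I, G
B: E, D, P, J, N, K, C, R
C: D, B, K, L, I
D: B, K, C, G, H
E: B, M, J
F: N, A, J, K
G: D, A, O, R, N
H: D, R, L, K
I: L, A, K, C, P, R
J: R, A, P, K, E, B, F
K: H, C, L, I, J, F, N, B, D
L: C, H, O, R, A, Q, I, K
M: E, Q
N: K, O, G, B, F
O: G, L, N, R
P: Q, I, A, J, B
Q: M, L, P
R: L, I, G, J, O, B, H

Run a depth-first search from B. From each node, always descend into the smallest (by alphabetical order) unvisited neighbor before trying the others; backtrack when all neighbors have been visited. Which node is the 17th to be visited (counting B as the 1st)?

Visit B
B → C
C → D
D → G
G → A
A → F
F → J
J → E
E → M
M → Q
Q → L
L → H
H → K
K → I
I → P
I → R
R → O
O → N

Visit order: B, C, D, G, A, F, J, E, M, Q, L, H, K, I, P, R, O, N

O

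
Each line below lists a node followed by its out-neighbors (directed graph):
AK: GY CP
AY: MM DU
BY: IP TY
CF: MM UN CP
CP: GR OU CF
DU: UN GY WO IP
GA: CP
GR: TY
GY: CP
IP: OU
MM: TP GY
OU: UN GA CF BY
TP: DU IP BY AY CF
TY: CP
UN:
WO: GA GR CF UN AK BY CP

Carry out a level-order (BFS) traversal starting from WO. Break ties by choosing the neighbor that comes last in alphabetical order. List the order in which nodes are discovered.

WO, UN, GR, GA, CP, CF, BY, AK, TY, OU, MM, IP, GY, TP, DU, AY

Visit WO; enqueue UN, GR, GA, CP, CF, BY, AK → queue [UN, GR, GA, CP, CF, BY, AK]
Visit UN → queue [GR, GA, CP, CF, BY, AK]
Visit GR; enqueue TY → queue [GA, CP, CF, BY, AK, TY]
Visit GA → queue [CP, CF, BY, AK, TY]
Visit CP; enqueue OU → queue [CF, BY, AK, TY, OU]
Visit CF; enqueue MM → queue [BY, AK, TY, OU, MM]
Visit BY; enqueue IP → queue [AK, TY, OU, MM, IP]
Visit AK; enqueue GY → queue [TY, OU, MM, IP, GY]
Visit TY → queue [OU, MM, IP, GY]
Visit OU → queue [MM, IP, GY]
Visit MM; enqueue TP → queue [IP, GY, TP]
Visit IP → queue [GY, TP]
Visit GY → queue [TP]
Visit TP; enqueue DU, AY → queue [DU, AY]
Visit DU → queue [AY]
Visit AY → queue []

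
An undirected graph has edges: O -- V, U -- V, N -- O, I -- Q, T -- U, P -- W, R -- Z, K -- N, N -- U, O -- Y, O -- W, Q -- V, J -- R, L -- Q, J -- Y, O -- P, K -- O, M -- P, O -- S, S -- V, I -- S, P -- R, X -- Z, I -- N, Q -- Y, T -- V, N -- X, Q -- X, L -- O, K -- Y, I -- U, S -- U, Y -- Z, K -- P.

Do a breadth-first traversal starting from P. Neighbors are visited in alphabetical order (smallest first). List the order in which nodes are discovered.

P → K → M → O → R → W → N → Y → L → S → V → J → Z → I → U → X → Q → T

Visit P; enqueue K, M, O, R, W → queue [K, M, O, R, W]
Visit K; enqueue N, Y → queue [M, O, R, W, N, Y]
Visit M → queue [O, R, W, N, Y]
Visit O; enqueue L, S, V → queue [R, W, N, Y, L, S, V]
Visit R; enqueue J, Z → queue [W, N, Y, L, S, V, J, Z]
Visit W → queue [N, Y, L, S, V, J, Z]
Visit N; enqueue I, U, X → queue [Y, L, S, V, J, Z, I, U, X]
Visit Y; enqueue Q → queue [L, S, V, J, Z, I, U, X, Q]
Visit L → queue [S, V, J, Z, I, U, X, Q]
Visit S → queue [V, J, Z, I, U, X, Q]
Visit V; enqueue T → queue [J, Z, I, U, X, Q, T]
Visit J → queue [Z, I, U, X, Q, T]
Visit Z → queue [I, U, X, Q, T]
Visit I → queue [U, X, Q, T]
Visit U → queue [X, Q, T]
Visit X → queue [Q, T]
Visit Q → queue [T]
Visit T → queue []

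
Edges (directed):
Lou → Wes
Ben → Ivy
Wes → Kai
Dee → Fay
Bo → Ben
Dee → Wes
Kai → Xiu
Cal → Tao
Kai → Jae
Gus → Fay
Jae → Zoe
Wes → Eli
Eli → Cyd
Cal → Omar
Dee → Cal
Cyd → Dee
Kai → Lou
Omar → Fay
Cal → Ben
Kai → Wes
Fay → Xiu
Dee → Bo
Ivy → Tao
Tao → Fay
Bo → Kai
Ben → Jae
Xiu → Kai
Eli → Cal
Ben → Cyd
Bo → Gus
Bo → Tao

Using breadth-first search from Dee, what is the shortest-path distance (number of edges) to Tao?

2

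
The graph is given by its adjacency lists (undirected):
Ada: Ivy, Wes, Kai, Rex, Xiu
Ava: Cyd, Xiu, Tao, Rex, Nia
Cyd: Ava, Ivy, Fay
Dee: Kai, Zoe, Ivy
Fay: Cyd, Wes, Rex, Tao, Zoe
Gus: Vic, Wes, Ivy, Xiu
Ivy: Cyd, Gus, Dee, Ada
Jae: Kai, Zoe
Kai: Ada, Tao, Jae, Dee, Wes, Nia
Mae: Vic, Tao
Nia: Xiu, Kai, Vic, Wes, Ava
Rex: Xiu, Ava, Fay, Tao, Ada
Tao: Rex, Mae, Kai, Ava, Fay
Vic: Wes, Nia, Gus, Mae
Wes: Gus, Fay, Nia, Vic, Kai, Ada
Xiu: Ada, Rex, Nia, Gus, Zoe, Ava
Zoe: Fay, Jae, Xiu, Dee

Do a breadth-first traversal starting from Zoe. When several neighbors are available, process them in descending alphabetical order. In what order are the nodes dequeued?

Visit Zoe; enqueue Xiu, Jae, Fay, Dee → queue [Xiu, Jae, Fay, Dee]
Visit Xiu; enqueue Rex, Nia, Gus, Ava, Ada → queue [Jae, Fay, Dee, Rex, Nia, Gus, Ava, Ada]
Visit Jae; enqueue Kai → queue [Fay, Dee, Rex, Nia, Gus, Ava, Ada, Kai]
Visit Fay; enqueue Wes, Tao, Cyd → queue [Dee, Rex, Nia, Gus, Ava, Ada, Kai, Wes, Tao, Cyd]
Visit Dee; enqueue Ivy → queue [Rex, Nia, Gus, Ava, Ada, Kai, Wes, Tao, Cyd, Ivy]
Visit Rex → queue [Nia, Gus, Ava, Ada, Kai, Wes, Tao, Cyd, Ivy]
Visit Nia; enqueue Vic → queue [Gus, Ava, Ada, Kai, Wes, Tao, Cyd, Ivy, Vic]
Visit Gus → queue [Ava, Ada, Kai, Wes, Tao, Cyd, Ivy, Vic]
Visit Ava → queue [Ada, Kai, Wes, Tao, Cyd, Ivy, Vic]
Visit Ada → queue [Kai, Wes, Tao, Cyd, Ivy, Vic]
Visit Kai → queue [Wes, Tao, Cyd, Ivy, Vic]
Visit Wes → queue [Tao, Cyd, Ivy, Vic]
Visit Tao; enqueue Mae → queue [Cyd, Ivy, Vic, Mae]
Visit Cyd → queue [Ivy, Vic, Mae]
Visit Ivy → queue [Vic, Mae]
Visit Vic → queue [Mae]
Visit Mae → queue []

Zoe → Xiu → Jae → Fay → Dee → Rex → Nia → Gus → Ava → Ada → Kai → Wes → Tao → Cyd → Ivy → Vic → Mae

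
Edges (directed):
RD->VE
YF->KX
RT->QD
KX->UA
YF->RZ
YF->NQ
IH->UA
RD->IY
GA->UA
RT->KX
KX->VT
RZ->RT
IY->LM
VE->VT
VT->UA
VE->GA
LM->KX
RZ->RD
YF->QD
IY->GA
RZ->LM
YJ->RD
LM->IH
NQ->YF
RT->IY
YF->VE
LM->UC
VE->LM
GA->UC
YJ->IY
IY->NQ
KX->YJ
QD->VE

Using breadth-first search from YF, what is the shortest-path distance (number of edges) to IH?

Level 0: YF
Level 1: KX, NQ, QD, RZ, VE
Level 2: GA, LM, RD, RT, UA, VT, YJ
Level 3: IH, IY, UC
IH first appears at level 3.

3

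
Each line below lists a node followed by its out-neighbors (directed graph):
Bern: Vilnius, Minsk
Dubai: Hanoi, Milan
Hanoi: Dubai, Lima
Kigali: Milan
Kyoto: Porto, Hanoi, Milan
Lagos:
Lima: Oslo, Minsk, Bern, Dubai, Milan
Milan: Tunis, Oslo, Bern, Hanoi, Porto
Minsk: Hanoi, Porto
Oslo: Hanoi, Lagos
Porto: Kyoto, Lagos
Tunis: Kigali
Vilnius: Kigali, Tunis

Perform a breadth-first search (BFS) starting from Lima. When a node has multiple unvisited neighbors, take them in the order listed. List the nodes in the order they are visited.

Lima -> Oslo -> Minsk -> Bern -> Dubai -> Milan -> Hanoi -> Lagos -> Porto -> Vilnius -> Tunis -> Kyoto -> Kigali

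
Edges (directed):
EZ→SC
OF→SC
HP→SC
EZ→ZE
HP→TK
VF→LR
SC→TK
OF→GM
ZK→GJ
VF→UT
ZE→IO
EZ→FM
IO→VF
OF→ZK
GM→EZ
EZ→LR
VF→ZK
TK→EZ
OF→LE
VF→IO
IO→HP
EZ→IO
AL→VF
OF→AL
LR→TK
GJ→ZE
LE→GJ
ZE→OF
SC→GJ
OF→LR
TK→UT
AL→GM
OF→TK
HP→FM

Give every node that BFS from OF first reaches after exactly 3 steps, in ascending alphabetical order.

FM, IO, ZE

Level 0: OF
Level 1: AL, GM, LE, LR, SC, TK, ZK
Level 2: EZ, GJ, UT, VF
Level 3: FM, IO, ZE
Level 4: HP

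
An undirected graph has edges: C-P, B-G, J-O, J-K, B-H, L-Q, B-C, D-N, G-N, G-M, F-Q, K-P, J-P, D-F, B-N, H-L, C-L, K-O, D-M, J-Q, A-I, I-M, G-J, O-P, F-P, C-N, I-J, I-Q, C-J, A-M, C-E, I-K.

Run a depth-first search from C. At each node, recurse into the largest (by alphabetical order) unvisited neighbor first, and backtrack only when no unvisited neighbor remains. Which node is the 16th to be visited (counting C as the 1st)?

Visit C
C → P
P → O
O → K
K → J
J → Q
Q → L
L → H
H → B
B → N
N → G
G → M
M → I
I → A
M → D
D → F
C → E

Visit order: C, P, O, K, J, Q, L, H, B, N, G, M, I, A, D, F, E

F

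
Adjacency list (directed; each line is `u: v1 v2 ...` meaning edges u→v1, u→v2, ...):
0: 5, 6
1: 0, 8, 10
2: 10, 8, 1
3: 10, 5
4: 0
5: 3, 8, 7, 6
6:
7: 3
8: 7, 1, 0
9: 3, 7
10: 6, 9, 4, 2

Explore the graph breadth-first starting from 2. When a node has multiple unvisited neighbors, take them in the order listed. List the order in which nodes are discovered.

2 → 10 → 8 → 1 → 6 → 9 → 4 → 7 → 0 → 3 → 5

Visit 2; enqueue 10, 8, 1 → queue [10, 8, 1]
Visit 10; enqueue 6, 9, 4 → queue [8, 1, 6, 9, 4]
Visit 8; enqueue 7, 0 → queue [1, 6, 9, 4, 7, 0]
Visit 1 → queue [6, 9, 4, 7, 0]
Visit 6 → queue [9, 4, 7, 0]
Visit 9; enqueue 3 → queue [4, 7, 0, 3]
Visit 4 → queue [7, 0, 3]
Visit 7 → queue [0, 3]
Visit 0; enqueue 5 → queue [3, 5]
Visit 3 → queue [5]
Visit 5 → queue []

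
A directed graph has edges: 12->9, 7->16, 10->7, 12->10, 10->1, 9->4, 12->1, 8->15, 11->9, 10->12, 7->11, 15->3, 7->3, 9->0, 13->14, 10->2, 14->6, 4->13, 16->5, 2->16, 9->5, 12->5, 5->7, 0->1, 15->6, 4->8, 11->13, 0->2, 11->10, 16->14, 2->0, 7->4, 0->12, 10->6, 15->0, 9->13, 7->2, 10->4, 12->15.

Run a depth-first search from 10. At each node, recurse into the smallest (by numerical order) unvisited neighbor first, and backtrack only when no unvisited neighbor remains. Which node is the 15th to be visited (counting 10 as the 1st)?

11

Visit 10
10 → 1
10 → 2
2 → 0
0 → 12
12 → 5
5 → 7
7 → 3
7 → 4
4 → 8
8 → 15
15 → 6
4 → 13
13 → 14
7 → 11
11 → 9
7 → 16

Visit order: 10, 1, 2, 0, 12, 5, 7, 3, 4, 8, 15, 6, 13, 14, 11, 9, 16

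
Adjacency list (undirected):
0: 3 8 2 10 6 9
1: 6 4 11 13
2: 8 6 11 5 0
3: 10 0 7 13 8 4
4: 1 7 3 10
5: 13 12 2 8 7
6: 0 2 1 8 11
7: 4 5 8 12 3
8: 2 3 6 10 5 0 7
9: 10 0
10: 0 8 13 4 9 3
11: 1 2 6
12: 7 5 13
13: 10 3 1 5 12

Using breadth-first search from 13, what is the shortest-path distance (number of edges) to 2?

2

Level 0: 13
Level 1: 1, 3, 5, 10, 12
Level 2: 0, 2, 4, 6, 7, 8, 9, 11
2 first appears at level 2.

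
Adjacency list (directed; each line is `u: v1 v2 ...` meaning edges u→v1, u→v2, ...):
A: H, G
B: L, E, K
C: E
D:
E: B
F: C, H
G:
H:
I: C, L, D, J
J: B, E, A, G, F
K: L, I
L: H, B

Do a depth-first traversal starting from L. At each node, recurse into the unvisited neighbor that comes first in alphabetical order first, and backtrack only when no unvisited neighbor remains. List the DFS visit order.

L, B, E, K, I, C, D, J, A, G, H, F

Visit L
L → B
B → E
B → K
K → I
I → C
I → D
I → J
J → A
A → G
A → H
J → F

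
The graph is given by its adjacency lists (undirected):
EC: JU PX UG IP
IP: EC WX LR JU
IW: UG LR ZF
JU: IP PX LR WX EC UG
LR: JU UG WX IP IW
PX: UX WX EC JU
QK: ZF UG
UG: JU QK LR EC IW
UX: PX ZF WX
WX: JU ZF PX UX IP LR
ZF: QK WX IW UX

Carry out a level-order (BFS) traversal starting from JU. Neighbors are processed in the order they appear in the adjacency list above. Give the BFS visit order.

JU -> IP -> PX -> LR -> WX -> EC -> UG -> UX -> IW -> ZF -> QK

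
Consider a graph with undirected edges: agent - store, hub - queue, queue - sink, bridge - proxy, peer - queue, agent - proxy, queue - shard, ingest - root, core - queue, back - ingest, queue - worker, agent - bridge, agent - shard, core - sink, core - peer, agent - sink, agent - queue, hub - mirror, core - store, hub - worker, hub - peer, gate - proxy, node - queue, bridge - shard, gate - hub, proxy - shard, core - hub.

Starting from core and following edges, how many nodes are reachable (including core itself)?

14

BFS from core visits: core, hub, peer, queue, sink, store, gate, mirror, worker, agent, node, shard, proxy, bridge
Reachable nodes: 14 of 17 total.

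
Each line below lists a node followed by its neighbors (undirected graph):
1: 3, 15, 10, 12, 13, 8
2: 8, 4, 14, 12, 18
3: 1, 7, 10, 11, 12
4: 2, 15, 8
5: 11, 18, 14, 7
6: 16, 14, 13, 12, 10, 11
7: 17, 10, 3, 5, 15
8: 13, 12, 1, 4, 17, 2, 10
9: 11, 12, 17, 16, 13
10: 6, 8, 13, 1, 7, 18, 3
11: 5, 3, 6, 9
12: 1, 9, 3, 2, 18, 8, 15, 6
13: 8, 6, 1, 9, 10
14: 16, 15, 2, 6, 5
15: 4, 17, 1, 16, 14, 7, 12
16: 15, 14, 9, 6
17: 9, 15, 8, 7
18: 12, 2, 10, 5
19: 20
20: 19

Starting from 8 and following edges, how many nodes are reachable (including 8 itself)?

18

BFS from 8 visits: 8, 13, 12, 1, 4, 17, 2, 10, 6, 9, 3, 18, 15, 7, 14, 16, 11, 5
Reachable nodes: 18 of 20 total.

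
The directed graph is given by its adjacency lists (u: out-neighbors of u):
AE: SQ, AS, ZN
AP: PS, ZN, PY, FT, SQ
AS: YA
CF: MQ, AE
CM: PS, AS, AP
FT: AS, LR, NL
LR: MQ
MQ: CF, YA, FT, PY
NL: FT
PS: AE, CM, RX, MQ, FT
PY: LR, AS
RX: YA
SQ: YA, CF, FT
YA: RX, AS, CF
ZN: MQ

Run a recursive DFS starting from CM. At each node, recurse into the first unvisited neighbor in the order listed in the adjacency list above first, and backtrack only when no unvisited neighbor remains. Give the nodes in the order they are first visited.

Visit CM
CM → PS
PS → AE
AE → SQ
SQ → YA
YA → RX
YA → AS
YA → CF
CF → MQ
MQ → FT
FT → LR
FT → NL
MQ → PY
AE → ZN
CM → AP

CM -> PS -> AE -> SQ -> YA -> RX -> AS -> CF -> MQ -> FT -> LR -> NL -> PY -> ZN -> AP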